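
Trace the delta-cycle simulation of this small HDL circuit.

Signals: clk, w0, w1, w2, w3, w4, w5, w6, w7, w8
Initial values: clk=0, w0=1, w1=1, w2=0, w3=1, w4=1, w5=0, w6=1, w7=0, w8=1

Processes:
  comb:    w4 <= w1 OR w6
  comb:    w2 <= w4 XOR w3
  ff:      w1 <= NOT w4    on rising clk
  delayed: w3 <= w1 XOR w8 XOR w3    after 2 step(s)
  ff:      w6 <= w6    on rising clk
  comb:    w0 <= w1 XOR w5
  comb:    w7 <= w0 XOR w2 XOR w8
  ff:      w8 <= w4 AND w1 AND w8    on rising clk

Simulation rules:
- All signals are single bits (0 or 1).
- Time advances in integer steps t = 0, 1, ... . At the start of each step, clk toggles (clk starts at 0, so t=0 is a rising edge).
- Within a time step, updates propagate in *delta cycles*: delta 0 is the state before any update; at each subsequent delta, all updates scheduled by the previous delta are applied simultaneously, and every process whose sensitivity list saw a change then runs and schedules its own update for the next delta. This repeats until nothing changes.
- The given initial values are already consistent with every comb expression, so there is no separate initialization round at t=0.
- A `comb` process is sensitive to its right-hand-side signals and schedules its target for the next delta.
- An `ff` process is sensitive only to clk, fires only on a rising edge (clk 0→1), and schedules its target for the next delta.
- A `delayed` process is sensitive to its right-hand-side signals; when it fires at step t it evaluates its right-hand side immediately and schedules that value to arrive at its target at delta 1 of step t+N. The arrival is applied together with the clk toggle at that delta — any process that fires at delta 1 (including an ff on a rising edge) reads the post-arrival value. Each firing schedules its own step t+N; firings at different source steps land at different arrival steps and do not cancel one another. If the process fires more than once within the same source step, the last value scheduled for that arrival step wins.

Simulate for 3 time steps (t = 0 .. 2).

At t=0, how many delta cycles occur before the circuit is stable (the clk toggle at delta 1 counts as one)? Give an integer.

t=0 Δ0: clk=0 w8=1 w1=1 w0=1 w2=0 w6=1 w7=0 w5=0 w4=1 w3=1
  Δ1: clk:0→1
  Δ2: w1:1→0
  Δ3: w0:1→0
  Δ4: w7:0→1
  (4Δ to stable)
t=1 Δ0: clk=1 w8=1 w1=0 w0=0 w2=0 w6=1 w7=1 w5=0 w4=1 w3=1
  Δ1: clk:1→0
  (1Δ to stable)
t=2 Δ0: clk=0 w8=1 w1=0 w0=0 w2=0 w6=1 w7=1 w5=0 w4=1 w3=1
  Δ1: clk:0→1, w3:1→0
  Δ2: w8:1→0, w2:0→1
  (2Δ to stable)

4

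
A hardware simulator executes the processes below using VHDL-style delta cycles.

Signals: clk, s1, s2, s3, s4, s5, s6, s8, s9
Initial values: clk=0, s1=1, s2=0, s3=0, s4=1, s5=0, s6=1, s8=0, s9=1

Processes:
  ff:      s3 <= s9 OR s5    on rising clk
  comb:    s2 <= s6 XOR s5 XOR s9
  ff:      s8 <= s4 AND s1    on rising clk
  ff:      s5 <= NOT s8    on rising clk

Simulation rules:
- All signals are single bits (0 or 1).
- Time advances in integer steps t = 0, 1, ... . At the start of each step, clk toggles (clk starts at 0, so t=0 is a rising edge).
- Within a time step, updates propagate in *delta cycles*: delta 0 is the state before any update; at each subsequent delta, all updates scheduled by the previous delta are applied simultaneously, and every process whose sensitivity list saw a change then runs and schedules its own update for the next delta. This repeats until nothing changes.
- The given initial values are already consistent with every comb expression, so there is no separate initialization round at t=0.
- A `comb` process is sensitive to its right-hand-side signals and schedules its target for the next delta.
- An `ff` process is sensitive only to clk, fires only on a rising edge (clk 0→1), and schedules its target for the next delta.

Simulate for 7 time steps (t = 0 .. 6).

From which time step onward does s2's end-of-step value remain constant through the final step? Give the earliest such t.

t=0 Δ0: clk=0 s4=1 s6=1 s2=0 s5=0 s1=1 s8=0 s9=1 s3=0
  Δ1: clk:0→1
  Δ2: s5:0→1, s8:0→1, s3:0→1
  Δ3: s2:0→1
  (3Δ to stable)
t=1 Δ0: clk=1 s4=1 s6=1 s2=1 s5=1 s1=1 s8=1 s9=1 s3=1
  Δ1: clk:1→0
  (1Δ to stable)
t=2 Δ0: clk=0 s4=1 s6=1 s2=1 s5=1 s1=1 s8=1 s9=1 s3=1
  Δ1: clk:0→1
  Δ2: s5:1→0
  Δ3: s2:1→0
  (3Δ to stable)
t=3 Δ0: clk=1 s4=1 s6=1 s2=0 s5=0 s1=1 s8=1 s9=1 s3=1
  Δ1: clk:1→0
  (1Δ to stable)
t=4 Δ0: clk=0 s4=1 s6=1 s2=0 s5=0 s1=1 s8=1 s9=1 s3=1
  Δ1: clk:0→1
  (1Δ to stable)
t=5 Δ0: clk=1 s4=1 s6=1 s2=0 s5=0 s1=1 s8=1 s9=1 s3=1
  Δ1: clk:1→0
  (1Δ to stable)
t=6 Δ0: clk=0 s4=1 s6=1 s2=0 s5=0 s1=1 s8=1 s9=1 s3=1
  Δ1: clk:0→1
  (1Δ to stable)

2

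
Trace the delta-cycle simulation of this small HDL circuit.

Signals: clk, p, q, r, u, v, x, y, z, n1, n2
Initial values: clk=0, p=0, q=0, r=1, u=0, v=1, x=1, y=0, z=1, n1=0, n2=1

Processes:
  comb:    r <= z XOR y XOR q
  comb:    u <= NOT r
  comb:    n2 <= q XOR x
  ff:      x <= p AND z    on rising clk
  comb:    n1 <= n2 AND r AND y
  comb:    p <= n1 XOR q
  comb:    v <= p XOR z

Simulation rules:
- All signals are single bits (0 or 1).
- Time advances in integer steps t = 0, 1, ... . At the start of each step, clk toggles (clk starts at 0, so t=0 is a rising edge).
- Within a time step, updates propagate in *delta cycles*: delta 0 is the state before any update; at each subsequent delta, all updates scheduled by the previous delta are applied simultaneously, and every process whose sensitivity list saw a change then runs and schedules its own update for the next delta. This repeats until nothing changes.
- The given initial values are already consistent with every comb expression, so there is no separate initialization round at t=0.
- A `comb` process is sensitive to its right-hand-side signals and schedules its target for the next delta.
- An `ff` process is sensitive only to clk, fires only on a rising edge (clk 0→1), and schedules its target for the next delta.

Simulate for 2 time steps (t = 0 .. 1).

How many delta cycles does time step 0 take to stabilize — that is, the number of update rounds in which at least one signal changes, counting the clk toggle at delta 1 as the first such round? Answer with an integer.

3

t0.Δ0 q=0 p=0 x=1 u=0 n1=0 n2=1 z=1 r=1 clk=0 v=1 y=0
t0.Δ1 q=0 p=0 x=1 u=0 n1=0 n2=1 z=1 r=1 clk=1 v=1 y=0
t0.Δ2 q=0 p=0 x=0 u=0 n1=0 n2=1 z=1 r=1 clk=1 v=1 y=0
t0.Δ3 q=0 p=0 x=0 u=0 n1=0 n2=0 z=1 r=1 clk=1 v=1 y=0
t1.Δ0 q=0 p=0 x=0 u=0 n1=0 n2=0 z=1 r=1 clk=1 v=1 y=0
t1.Δ1 q=0 p=0 x=0 u=0 n1=0 n2=0 z=1 r=1 clk=0 v=1 y=0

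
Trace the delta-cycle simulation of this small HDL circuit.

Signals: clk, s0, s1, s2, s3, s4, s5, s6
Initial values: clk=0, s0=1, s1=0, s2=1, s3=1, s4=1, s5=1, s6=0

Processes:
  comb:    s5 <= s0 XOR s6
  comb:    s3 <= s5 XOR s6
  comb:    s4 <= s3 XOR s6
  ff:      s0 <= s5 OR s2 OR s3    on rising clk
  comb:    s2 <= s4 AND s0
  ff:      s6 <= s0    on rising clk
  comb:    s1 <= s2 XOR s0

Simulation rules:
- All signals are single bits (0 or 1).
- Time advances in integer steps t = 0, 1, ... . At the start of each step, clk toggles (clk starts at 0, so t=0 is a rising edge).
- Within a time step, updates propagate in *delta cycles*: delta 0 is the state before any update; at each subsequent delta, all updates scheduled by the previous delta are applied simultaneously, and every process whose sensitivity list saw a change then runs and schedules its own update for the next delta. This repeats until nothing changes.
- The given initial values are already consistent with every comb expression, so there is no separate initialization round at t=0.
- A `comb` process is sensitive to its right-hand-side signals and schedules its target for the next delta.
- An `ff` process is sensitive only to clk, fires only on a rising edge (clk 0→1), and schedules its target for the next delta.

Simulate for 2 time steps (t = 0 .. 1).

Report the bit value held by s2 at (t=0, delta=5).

1

t0.Δ0 s6=0 s2=1 s1=0 s3=1 s5=1 clk=0 s0=1 s4=1
t0.Δ1 s6=0 s2=1 s1=0 s3=1 s5=1 clk=1 s0=1 s4=1
t0.Δ2 s6=1 s2=1 s1=0 s3=1 s5=1 clk=1 s0=1 s4=1
t0.Δ3 s6=1 s2=1 s1=0 s3=0 s5=0 clk=1 s0=1 s4=0
t0.Δ4 s6=1 s2=0 s1=0 s3=1 s5=0 clk=1 s0=1 s4=1
t0.Δ5 s6=1 s2=1 s1=1 s3=1 s5=0 clk=1 s0=1 s4=0
t0.Δ6 s6=1 s2=0 s1=0 s3=1 s5=0 clk=1 s0=1 s4=0
t0.Δ7 s6=1 s2=0 s1=1 s3=1 s5=0 clk=1 s0=1 s4=0
t1.Δ0 s6=1 s2=0 s1=1 s3=1 s5=0 clk=1 s0=1 s4=0
t1.Δ1 s6=1 s2=0 s1=1 s3=1 s5=0 clk=0 s0=1 s4=0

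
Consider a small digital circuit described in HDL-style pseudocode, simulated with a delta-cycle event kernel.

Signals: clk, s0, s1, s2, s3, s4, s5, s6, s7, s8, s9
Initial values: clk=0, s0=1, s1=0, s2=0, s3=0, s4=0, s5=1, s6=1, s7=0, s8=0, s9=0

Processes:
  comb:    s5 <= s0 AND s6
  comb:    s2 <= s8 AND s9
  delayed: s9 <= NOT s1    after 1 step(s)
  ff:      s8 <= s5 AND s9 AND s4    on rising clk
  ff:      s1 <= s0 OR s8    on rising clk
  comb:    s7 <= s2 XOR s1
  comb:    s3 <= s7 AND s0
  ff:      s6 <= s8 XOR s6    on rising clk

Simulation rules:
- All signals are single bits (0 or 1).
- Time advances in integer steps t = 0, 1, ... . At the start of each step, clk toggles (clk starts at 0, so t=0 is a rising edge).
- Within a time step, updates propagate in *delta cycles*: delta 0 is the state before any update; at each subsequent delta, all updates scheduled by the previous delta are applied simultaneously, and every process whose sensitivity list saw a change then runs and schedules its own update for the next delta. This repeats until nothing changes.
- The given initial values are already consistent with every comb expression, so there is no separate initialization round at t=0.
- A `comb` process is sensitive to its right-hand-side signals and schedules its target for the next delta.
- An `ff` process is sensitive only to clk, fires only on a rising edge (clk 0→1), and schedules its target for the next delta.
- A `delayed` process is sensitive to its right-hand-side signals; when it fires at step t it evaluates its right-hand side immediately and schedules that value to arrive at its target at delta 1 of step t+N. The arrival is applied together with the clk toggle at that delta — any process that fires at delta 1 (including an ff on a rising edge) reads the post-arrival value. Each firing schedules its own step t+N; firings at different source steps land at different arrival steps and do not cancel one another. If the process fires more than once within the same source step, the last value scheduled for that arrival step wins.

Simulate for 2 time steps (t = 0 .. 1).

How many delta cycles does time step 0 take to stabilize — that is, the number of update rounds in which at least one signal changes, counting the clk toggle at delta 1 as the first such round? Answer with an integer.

t=0 Δ0: s7=0 s5=1 s3=0 s2=0 s6=1 clk=0 s4=0 s8=0 s1=0 s9=0 s0=1
  Δ1: clk:0→1
  Δ2: s1:0→1
  Δ3: s7:0→1
  Δ4: s3:0→1
  (4Δ to stable)
t=1 Δ0: s7=1 s5=1 s3=1 s2=0 s6=1 clk=1 s4=0 s8=0 s1=1 s9=0 s0=1
  Δ1: clk:1→0
  (1Δ to stable)

4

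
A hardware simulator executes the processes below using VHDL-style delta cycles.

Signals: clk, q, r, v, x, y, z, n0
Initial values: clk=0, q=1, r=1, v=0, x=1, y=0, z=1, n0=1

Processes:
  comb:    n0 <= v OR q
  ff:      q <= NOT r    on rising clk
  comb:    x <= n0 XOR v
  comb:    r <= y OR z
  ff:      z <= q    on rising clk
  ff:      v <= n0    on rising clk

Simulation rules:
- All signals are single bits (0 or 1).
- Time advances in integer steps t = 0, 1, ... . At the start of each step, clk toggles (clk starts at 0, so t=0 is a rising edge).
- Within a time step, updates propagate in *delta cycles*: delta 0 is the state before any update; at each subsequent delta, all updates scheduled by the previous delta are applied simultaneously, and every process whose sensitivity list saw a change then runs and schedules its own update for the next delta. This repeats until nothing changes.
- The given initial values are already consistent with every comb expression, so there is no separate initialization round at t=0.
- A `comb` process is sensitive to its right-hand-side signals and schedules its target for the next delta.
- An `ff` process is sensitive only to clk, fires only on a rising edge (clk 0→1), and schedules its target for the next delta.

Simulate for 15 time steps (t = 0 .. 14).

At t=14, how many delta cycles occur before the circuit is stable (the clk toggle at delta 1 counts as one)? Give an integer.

t0.Δ0 v=0 y=0 x=1 r=1 clk=0 q=1 n0=1 z=1
t0.Δ1 v=0 y=0 x=1 r=1 clk=1 q=1 n0=1 z=1
t0.Δ2 v=1 y=0 x=1 r=1 clk=1 q=0 n0=1 z=1
t0.Δ3 v=1 y=0 x=0 r=1 clk=1 q=0 n0=1 z=1
t1.Δ0 v=1 y=0 x=0 r=1 clk=1 q=0 n0=1 z=1
t1.Δ1 v=1 y=0 x=0 r=1 clk=0 q=0 n0=1 z=1
t2.Δ0 v=1 y=0 x=0 r=1 clk=0 q=0 n0=1 z=1
t2.Δ1 v=1 y=0 x=0 r=1 clk=1 q=0 n0=1 z=1
t2.Δ2 v=1 y=0 x=0 r=1 clk=1 q=0 n0=1 z=0
t2.Δ3 v=1 y=0 x=0 r=0 clk=1 q=0 n0=1 z=0
t3.Δ0 v=1 y=0 x=0 r=0 clk=1 q=0 n0=1 z=0
t3.Δ1 v=1 y=0 x=0 r=0 clk=0 q=0 n0=1 z=0
t4.Δ0 v=1 y=0 x=0 r=0 clk=0 q=0 n0=1 z=0
t4.Δ1 v=1 y=0 x=0 r=0 clk=1 q=0 n0=1 z=0
t4.Δ2 v=1 y=0 x=0 r=0 clk=1 q=1 n0=1 z=0
t5.Δ0 v=1 y=0 x=0 r=0 clk=1 q=1 n0=1 z=0
t5.Δ1 v=1 y=0 x=0 r=0 clk=0 q=1 n0=1 z=0
t6.Δ0 v=1 y=0 x=0 r=0 clk=0 q=1 n0=1 z=0
t6.Δ1 v=1 y=0 x=0 r=0 clk=1 q=1 n0=1 z=0
t6.Δ2 v=1 y=0 x=0 r=0 clk=1 q=1 n0=1 z=1
t6.Δ3 v=1 y=0 x=0 r=1 clk=1 q=1 n0=1 z=1
t7.Δ0 v=1 y=0 x=0 r=1 clk=1 q=1 n0=1 z=1
t7.Δ1 v=1 y=0 x=0 r=1 clk=0 q=1 n0=1 z=1
t8.Δ0 v=1 y=0 x=0 r=1 clk=0 q=1 n0=1 z=1
t8.Δ1 v=1 y=0 x=0 r=1 clk=1 q=1 n0=1 z=1
t8.Δ2 v=1 y=0 x=0 r=1 clk=1 q=0 n0=1 z=1
t9.Δ0 v=1 y=0 x=0 r=1 clk=1 q=0 n0=1 z=1
t9.Δ1 v=1 y=0 x=0 r=1 clk=0 q=0 n0=1 z=1
t10.Δ0 v=1 y=0 x=0 r=1 clk=0 q=0 n0=1 z=1
t10.Δ1 v=1 y=0 x=0 r=1 clk=1 q=0 n0=1 z=1
t10.Δ2 v=1 y=0 x=0 r=1 clk=1 q=0 n0=1 z=0
t10.Δ3 v=1 y=0 x=0 r=0 clk=1 q=0 n0=1 z=0
t11.Δ0 v=1 y=0 x=0 r=0 clk=1 q=0 n0=1 z=0
t11.Δ1 v=1 y=0 x=0 r=0 clk=0 q=0 n0=1 z=0
t12.Δ0 v=1 y=0 x=0 r=0 clk=0 q=0 n0=1 z=0
t12.Δ1 v=1 y=0 x=0 r=0 clk=1 q=0 n0=1 z=0
t12.Δ2 v=1 y=0 x=0 r=0 clk=1 q=1 n0=1 z=0
t13.Δ0 v=1 y=0 x=0 r=0 clk=1 q=1 n0=1 z=0
t13.Δ1 v=1 y=0 x=0 r=0 clk=0 q=1 n0=1 z=0
t14.Δ0 v=1 y=0 x=0 r=0 clk=0 q=1 n0=1 z=0
t14.Δ1 v=1 y=0 x=0 r=0 clk=1 q=1 n0=1 z=0
t14.Δ2 v=1 y=0 x=0 r=0 clk=1 q=1 n0=1 z=1
t14.Δ3 v=1 y=0 x=0 r=1 clk=1 q=1 n0=1 z=1

3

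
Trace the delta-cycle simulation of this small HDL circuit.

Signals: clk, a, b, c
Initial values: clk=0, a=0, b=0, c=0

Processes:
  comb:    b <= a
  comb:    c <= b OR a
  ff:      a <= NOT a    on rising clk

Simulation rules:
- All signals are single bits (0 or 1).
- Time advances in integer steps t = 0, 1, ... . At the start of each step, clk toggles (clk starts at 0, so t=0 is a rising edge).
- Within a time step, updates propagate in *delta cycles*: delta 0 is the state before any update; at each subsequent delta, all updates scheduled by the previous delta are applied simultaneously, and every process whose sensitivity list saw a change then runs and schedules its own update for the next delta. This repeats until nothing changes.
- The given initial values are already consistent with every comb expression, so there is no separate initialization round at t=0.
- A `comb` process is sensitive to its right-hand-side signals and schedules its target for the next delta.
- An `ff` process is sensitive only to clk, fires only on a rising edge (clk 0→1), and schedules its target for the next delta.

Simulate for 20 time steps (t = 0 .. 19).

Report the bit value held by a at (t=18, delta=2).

0

t=0 Δ0: clk=0 c=0 b=0 a=0
  Δ1: clk:0→1
  Δ2: a:0→1
  Δ3: c:0→1, b:0→1
  (3Δ to stable)
t=1 Δ0: clk=1 c=1 b=1 a=1
  Δ1: clk:1→0
  (1Δ to stable)
t=2 Δ0: clk=0 c=1 b=1 a=1
  Δ1: clk:0→1
  Δ2: a:1→0
  Δ3: b:1→0
  Δ4: c:1→0
  (4Δ to stable)
t=3 Δ0: clk=1 c=0 b=0 a=0
  Δ1: clk:1→0
  (1Δ to stable)
t=4 Δ0: clk=0 c=0 b=0 a=0
  Δ1: clk:0→1
  Δ2: a:0→1
  Δ3: c:0→1, b:0→1
  (3Δ to stable)
t=5 Δ0: clk=1 c=1 b=1 a=1
  Δ1: clk:1→0
  (1Δ to stable)
t=6 Δ0: clk=0 c=1 b=1 a=1
  Δ1: clk:0→1
  Δ2: a:1→0
  Δ3: b:1→0
  Δ4: c:1→0
  (4Δ to stable)
t=7 Δ0: clk=1 c=0 b=0 a=0
  Δ1: clk:1→0
  (1Δ to stable)
t=8 Δ0: clk=0 c=0 b=0 a=0
  Δ1: clk:0→1
  Δ2: a:0→1
  Δ3: c:0→1, b:0→1
  (3Δ to stable)
t=9 Δ0: clk=1 c=1 b=1 a=1
  Δ1: clk:1→0
  (1Δ to stable)
t=10 Δ0: clk=0 c=1 b=1 a=1
  Δ1: clk:0→1
  Δ2: a:1→0
  Δ3: b:1→0
  Δ4: c:1→0
  (4Δ to stable)
t=11 Δ0: clk=1 c=0 b=0 a=0
  Δ1: clk:1→0
  (1Δ to stable)
t=12 Δ0: clk=0 c=0 b=0 a=0
  Δ1: clk:0→1
  Δ2: a:0→1
  Δ3: c:0→1, b:0→1
  (3Δ to stable)
t=13 Δ0: clk=1 c=1 b=1 a=1
  Δ1: clk:1→0
  (1Δ to stable)
t=14 Δ0: clk=0 c=1 b=1 a=1
  Δ1: clk:0→1
  Δ2: a:1→0
  Δ3: b:1→0
  Δ4: c:1→0
  (4Δ to stable)
t=15 Δ0: clk=1 c=0 b=0 a=0
  Δ1: clk:1→0
  (1Δ to stable)
t=16 Δ0: clk=0 c=0 b=0 a=0
  Δ1: clk:0→1
  Δ2: a:0→1
  Δ3: c:0→1, b:0→1
  (3Δ to stable)
t=17 Δ0: clk=1 c=1 b=1 a=1
  Δ1: clk:1→0
  (1Δ to stable)
t=18 Δ0: clk=0 c=1 b=1 a=1
  Δ1: clk:0→1
  Δ2: a:1→0
  Δ3: b:1→0
  Δ4: c:1→0
  (4Δ to stable)
t=19 Δ0: clk=1 c=0 b=0 a=0
  Δ1: clk:1→0
  (1Δ to stable)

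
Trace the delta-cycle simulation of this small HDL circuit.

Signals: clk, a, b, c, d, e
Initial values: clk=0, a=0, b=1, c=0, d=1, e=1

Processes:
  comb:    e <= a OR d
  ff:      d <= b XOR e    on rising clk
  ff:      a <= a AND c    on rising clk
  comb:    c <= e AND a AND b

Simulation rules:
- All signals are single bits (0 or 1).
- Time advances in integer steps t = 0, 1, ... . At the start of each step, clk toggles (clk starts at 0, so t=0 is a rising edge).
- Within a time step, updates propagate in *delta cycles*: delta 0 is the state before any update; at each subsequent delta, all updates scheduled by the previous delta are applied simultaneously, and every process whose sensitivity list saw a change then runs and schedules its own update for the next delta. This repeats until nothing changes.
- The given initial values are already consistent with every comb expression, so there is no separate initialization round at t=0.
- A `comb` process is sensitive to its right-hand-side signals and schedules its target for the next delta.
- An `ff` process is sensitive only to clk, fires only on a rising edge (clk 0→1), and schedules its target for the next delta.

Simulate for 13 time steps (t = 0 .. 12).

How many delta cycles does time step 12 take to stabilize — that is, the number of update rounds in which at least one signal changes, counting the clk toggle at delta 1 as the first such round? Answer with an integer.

3

t0.Δ0 c=0 d=1 b=1 clk=0 e=1 a=0
t0.Δ1 c=0 d=1 b=1 clk=1 e=1 a=0
t0.Δ2 c=0 d=0 b=1 clk=1 e=1 a=0
t0.Δ3 c=0 d=0 b=1 clk=1 e=0 a=0
t1.Δ0 c=0 d=0 b=1 clk=1 e=0 a=0
t1.Δ1 c=0 d=0 b=1 clk=0 e=0 a=0
t2.Δ0 c=0 d=0 b=1 clk=0 e=0 a=0
t2.Δ1 c=0 d=0 b=1 clk=1 e=0 a=0
t2.Δ2 c=0 d=1 b=1 clk=1 e=0 a=0
t2.Δ3 c=0 d=1 b=1 clk=1 e=1 a=0
t3.Δ0 c=0 d=1 b=1 clk=1 e=1 a=0
t3.Δ1 c=0 d=1 b=1 clk=0 e=1 a=0
t4.Δ0 c=0 d=1 b=1 clk=0 e=1 a=0
t4.Δ1 c=0 d=1 b=1 clk=1 e=1 a=0
t4.Δ2 c=0 d=0 b=1 clk=1 e=1 a=0
t4.Δ3 c=0 d=0 b=1 clk=1 e=0 a=0
t5.Δ0 c=0 d=0 b=1 clk=1 e=0 a=0
t5.Δ1 c=0 d=0 b=1 clk=0 e=0 a=0
t6.Δ0 c=0 d=0 b=1 clk=0 e=0 a=0
t6.Δ1 c=0 d=0 b=1 clk=1 e=0 a=0
t6.Δ2 c=0 d=1 b=1 clk=1 e=0 a=0
t6.Δ3 c=0 d=1 b=1 clk=1 e=1 a=0
t7.Δ0 c=0 d=1 b=1 clk=1 e=1 a=0
t7.Δ1 c=0 d=1 b=1 clk=0 e=1 a=0
t8.Δ0 c=0 d=1 b=1 clk=0 e=1 a=0
t8.Δ1 c=0 d=1 b=1 clk=1 e=1 a=0
t8.Δ2 c=0 d=0 b=1 clk=1 e=1 a=0
t8.Δ3 c=0 d=0 b=1 clk=1 e=0 a=0
t9.Δ0 c=0 d=0 b=1 clk=1 e=0 a=0
t9.Δ1 c=0 d=0 b=1 clk=0 e=0 a=0
t10.Δ0 c=0 d=0 b=1 clk=0 e=0 a=0
t10.Δ1 c=0 d=0 b=1 clk=1 e=0 a=0
t10.Δ2 c=0 d=1 b=1 clk=1 e=0 a=0
t10.Δ3 c=0 d=1 b=1 clk=1 e=1 a=0
t11.Δ0 c=0 d=1 b=1 clk=1 e=1 a=0
t11.Δ1 c=0 d=1 b=1 clk=0 e=1 a=0
t12.Δ0 c=0 d=1 b=1 clk=0 e=1 a=0
t12.Δ1 c=0 d=1 b=1 clk=1 e=1 a=0
t12.Δ2 c=0 d=0 b=1 clk=1 e=1 a=0
t12.Δ3 c=0 d=0 b=1 clk=1 e=0 a=0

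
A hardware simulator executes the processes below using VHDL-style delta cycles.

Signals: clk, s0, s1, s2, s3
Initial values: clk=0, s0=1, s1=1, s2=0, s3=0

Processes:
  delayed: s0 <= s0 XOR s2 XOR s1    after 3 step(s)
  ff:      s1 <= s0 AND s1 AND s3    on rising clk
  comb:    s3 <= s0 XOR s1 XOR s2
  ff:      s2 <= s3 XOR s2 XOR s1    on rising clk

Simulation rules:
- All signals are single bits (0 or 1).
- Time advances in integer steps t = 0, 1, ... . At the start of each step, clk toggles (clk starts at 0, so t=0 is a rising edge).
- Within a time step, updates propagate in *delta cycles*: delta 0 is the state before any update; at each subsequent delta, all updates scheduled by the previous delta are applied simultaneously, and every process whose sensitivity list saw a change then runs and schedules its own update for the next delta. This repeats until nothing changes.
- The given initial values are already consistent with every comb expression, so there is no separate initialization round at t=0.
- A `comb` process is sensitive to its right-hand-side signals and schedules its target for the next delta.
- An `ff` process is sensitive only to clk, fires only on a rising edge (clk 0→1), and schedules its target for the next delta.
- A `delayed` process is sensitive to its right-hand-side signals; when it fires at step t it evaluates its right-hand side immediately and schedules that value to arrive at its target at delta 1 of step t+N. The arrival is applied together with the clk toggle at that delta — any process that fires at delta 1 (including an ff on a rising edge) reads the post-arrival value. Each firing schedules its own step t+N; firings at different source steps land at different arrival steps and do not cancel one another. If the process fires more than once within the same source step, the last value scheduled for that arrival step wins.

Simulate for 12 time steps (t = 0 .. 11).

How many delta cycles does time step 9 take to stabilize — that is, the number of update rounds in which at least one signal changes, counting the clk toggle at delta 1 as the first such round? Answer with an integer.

2

[bits: s2,s3,s0,clk,s1]
t=0: Δ0=00101 Δ1=00111 Δ2=10110 | 2Δ
t=1: Δ0=10110 Δ1=10100 | 1Δ
t=2: Δ0=10100 Δ1=10110 | 1Δ
t=3: Δ0=10110 Δ1=10000 Δ2=11000 | 2Δ
t=4: Δ0=11000 Δ1=11010 Δ2=01010 Δ3=00010 | 3Δ
t=5: Δ0=00010 Δ1=00000 | 1Δ
t=6: Δ0=00000 Δ1=00110 Δ2=01110 | 2Δ
t=7: Δ0=01110 Δ1=01000 Δ2=00000 | 2Δ
t=8: Δ0=00000 Δ1=00010 | 1Δ
t=9: Δ0=00010 Δ1=00100 Δ2=01100 | 2Δ
t=10: Δ0=01100 Δ1=01010 Δ2=10010 Δ3=11010 | 3Δ
t=11: Δ0=11010 Δ1=11000 | 1Δ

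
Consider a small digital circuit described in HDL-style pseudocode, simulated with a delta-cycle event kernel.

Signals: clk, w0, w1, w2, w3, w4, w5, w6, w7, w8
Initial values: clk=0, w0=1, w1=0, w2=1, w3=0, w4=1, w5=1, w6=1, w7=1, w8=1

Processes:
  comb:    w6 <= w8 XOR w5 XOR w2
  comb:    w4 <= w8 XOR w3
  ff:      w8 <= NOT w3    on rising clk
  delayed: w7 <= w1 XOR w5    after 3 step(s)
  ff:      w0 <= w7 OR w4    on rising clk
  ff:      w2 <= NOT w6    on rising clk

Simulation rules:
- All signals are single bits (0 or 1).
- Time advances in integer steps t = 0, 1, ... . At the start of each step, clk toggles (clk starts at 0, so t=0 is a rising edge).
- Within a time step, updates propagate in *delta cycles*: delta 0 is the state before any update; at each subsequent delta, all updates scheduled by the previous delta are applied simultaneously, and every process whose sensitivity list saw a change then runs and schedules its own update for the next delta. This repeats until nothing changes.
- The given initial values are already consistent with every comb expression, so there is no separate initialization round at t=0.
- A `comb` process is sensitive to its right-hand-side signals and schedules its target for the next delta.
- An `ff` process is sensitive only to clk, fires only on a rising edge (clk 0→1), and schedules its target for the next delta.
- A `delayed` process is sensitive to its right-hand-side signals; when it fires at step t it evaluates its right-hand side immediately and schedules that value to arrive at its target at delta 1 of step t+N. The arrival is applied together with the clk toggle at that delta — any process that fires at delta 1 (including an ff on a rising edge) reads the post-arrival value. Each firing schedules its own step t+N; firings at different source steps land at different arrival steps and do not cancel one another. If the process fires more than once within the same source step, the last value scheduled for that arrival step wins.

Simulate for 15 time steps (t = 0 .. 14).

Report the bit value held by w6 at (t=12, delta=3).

0

t0.Δ0 w6=1 w8=1 w3=0 w2=1 w0=1 w5=1 w1=0 clk=0 w4=1 w7=1
t0.Δ1 w6=1 w8=1 w3=0 w2=1 w0=1 w5=1 w1=0 clk=1 w4=1 w7=1
t0.Δ2 w6=1 w8=1 w3=0 w2=0 w0=1 w5=1 w1=0 clk=1 w4=1 w7=1
t0.Δ3 w6=0 w8=1 w3=0 w2=0 w0=1 w5=1 w1=0 clk=1 w4=1 w7=1
t1.Δ0 w6=0 w8=1 w3=0 w2=0 w0=1 w5=1 w1=0 clk=1 w4=1 w7=1
t1.Δ1 w6=0 w8=1 w3=0 w2=0 w0=1 w5=1 w1=0 clk=0 w4=1 w7=1
t2.Δ0 w6=0 w8=1 w3=0 w2=0 w0=1 w5=1 w1=0 clk=0 w4=1 w7=1
t2.Δ1 w6=0 w8=1 w3=0 w2=0 w0=1 w5=1 w1=0 clk=1 w4=1 w7=1
t2.Δ2 w6=0 w8=1 w3=0 w2=1 w0=1 w5=1 w1=0 clk=1 w4=1 w7=1
t2.Δ3 w6=1 w8=1 w3=0 w2=1 w0=1 w5=1 w1=0 clk=1 w4=1 w7=1
t3.Δ0 w6=1 w8=1 w3=0 w2=1 w0=1 w5=1 w1=0 clk=1 w4=1 w7=1
t3.Δ1 w6=1 w8=1 w3=0 w2=1 w0=1 w5=1 w1=0 clk=0 w4=1 w7=1
t4.Δ0 w6=1 w8=1 w3=0 w2=1 w0=1 w5=1 w1=0 clk=0 w4=1 w7=1
t4.Δ1 w6=1 w8=1 w3=0 w2=1 w0=1 w5=1 w1=0 clk=1 w4=1 w7=1
t4.Δ2 w6=1 w8=1 w3=0 w2=0 w0=1 w5=1 w1=0 clk=1 w4=1 w7=1
t4.Δ3 w6=0 w8=1 w3=0 w2=0 w0=1 w5=1 w1=0 clk=1 w4=1 w7=1
t5.Δ0 w6=0 w8=1 w3=0 w2=0 w0=1 w5=1 w1=0 clk=1 w4=1 w7=1
t5.Δ1 w6=0 w8=1 w3=0 w2=0 w0=1 w5=1 w1=0 clk=0 w4=1 w7=1
t6.Δ0 w6=0 w8=1 w3=0 w2=0 w0=1 w5=1 w1=0 clk=0 w4=1 w7=1
t6.Δ1 w6=0 w8=1 w3=0 w2=0 w0=1 w5=1 w1=0 clk=1 w4=1 w7=1
t6.Δ2 w6=0 w8=1 w3=0 w2=1 w0=1 w5=1 w1=0 clk=1 w4=1 w7=1
t6.Δ3 w6=1 w8=1 w3=0 w2=1 w0=1 w5=1 w1=0 clk=1 w4=1 w7=1
t7.Δ0 w6=1 w8=1 w3=0 w2=1 w0=1 w5=1 w1=0 clk=1 w4=1 w7=1
t7.Δ1 w6=1 w8=1 w3=0 w2=1 w0=1 w5=1 w1=0 clk=0 w4=1 w7=1
t8.Δ0 w6=1 w8=1 w3=0 w2=1 w0=1 w5=1 w1=0 clk=0 w4=1 w7=1
t8.Δ1 w6=1 w8=1 w3=0 w2=1 w0=1 w5=1 w1=0 clk=1 w4=1 w7=1
t8.Δ2 w6=1 w8=1 w3=0 w2=0 w0=1 w5=1 w1=0 clk=1 w4=1 w7=1
t8.Δ3 w6=0 w8=1 w3=0 w2=0 w0=1 w5=1 w1=0 clk=1 w4=1 w7=1
t9.Δ0 w6=0 w8=1 w3=0 w2=0 w0=1 w5=1 w1=0 clk=1 w4=1 w7=1
t9.Δ1 w6=0 w8=1 w3=0 w2=0 w0=1 w5=1 w1=0 clk=0 w4=1 w7=1
t10.Δ0 w6=0 w8=1 w3=0 w2=0 w0=1 w5=1 w1=0 clk=0 w4=1 w7=1
t10.Δ1 w6=0 w8=1 w3=0 w2=0 w0=1 w5=1 w1=0 clk=1 w4=1 w7=1
t10.Δ2 w6=0 w8=1 w3=0 w2=1 w0=1 w5=1 w1=0 clk=1 w4=1 w7=1
t10.Δ3 w6=1 w8=1 w3=0 w2=1 w0=1 w5=1 w1=0 clk=1 w4=1 w7=1
t11.Δ0 w6=1 w8=1 w3=0 w2=1 w0=1 w5=1 w1=0 clk=1 w4=1 w7=1
t11.Δ1 w6=1 w8=1 w3=0 w2=1 w0=1 w5=1 w1=0 clk=0 w4=1 w7=1
t12.Δ0 w6=1 w8=1 w3=0 w2=1 w0=1 w5=1 w1=0 clk=0 w4=1 w7=1
t12.Δ1 w6=1 w8=1 w3=0 w2=1 w0=1 w5=1 w1=0 clk=1 w4=1 w7=1
t12.Δ2 w6=1 w8=1 w3=0 w2=0 w0=1 w5=1 w1=0 clk=1 w4=1 w7=1
t12.Δ3 w6=0 w8=1 w3=0 w2=0 w0=1 w5=1 w1=0 clk=1 w4=1 w7=1
t13.Δ0 w6=0 w8=1 w3=0 w2=0 w0=1 w5=1 w1=0 clk=1 w4=1 w7=1
t13.Δ1 w6=0 w8=1 w3=0 w2=0 w0=1 w5=1 w1=0 clk=0 w4=1 w7=1
t14.Δ0 w6=0 w8=1 w3=0 w2=0 w0=1 w5=1 w1=0 clk=0 w4=1 w7=1
t14.Δ1 w6=0 w8=1 w3=0 w2=0 w0=1 w5=1 w1=0 clk=1 w4=1 w7=1
t14.Δ2 w6=0 w8=1 w3=0 w2=1 w0=1 w5=1 w1=0 clk=1 w4=1 w7=1
t14.Δ3 w6=1 w8=1 w3=0 w2=1 w0=1 w5=1 w1=0 clk=1 w4=1 w7=1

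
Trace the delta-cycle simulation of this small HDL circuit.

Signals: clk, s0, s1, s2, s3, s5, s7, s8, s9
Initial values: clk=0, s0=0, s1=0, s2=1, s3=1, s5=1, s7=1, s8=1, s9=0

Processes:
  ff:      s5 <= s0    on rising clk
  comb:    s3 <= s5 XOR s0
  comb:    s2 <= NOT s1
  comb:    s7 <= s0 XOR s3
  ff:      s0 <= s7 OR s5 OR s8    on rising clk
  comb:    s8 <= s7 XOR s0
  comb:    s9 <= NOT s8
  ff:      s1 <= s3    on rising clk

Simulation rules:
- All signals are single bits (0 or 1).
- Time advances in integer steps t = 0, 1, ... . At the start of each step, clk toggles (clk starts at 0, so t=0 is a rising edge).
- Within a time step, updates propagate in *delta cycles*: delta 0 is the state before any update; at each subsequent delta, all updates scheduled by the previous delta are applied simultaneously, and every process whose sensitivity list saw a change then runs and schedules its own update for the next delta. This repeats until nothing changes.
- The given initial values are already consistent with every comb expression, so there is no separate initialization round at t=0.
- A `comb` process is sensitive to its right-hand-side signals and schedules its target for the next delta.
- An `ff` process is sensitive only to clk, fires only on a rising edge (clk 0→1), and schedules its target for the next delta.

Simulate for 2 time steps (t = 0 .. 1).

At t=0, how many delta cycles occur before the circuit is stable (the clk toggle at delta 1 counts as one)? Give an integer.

5

t0.Δ0 s2=1 s8=1 s0=0 s9=0 s3=1 s7=1 s5=1 clk=0 s1=0
t0.Δ1 s2=1 s8=1 s0=0 s9=0 s3=1 s7=1 s5=1 clk=1 s1=0
t0.Δ2 s2=1 s8=1 s0=1 s9=0 s3=1 s7=1 s5=0 clk=1 s1=1
t0.Δ3 s2=0 s8=0 s0=1 s9=0 s3=1 s7=0 s5=0 clk=1 s1=1
t0.Δ4 s2=0 s8=1 s0=1 s9=1 s3=1 s7=0 s5=0 clk=1 s1=1
t0.Δ5 s2=0 s8=1 s0=1 s9=0 s3=1 s7=0 s5=0 clk=1 s1=1
t1.Δ0 s2=0 s8=1 s0=1 s9=0 s3=1 s7=0 s5=0 clk=1 s1=1
t1.Δ1 s2=0 s8=1 s0=1 s9=0 s3=1 s7=0 s5=0 clk=0 s1=1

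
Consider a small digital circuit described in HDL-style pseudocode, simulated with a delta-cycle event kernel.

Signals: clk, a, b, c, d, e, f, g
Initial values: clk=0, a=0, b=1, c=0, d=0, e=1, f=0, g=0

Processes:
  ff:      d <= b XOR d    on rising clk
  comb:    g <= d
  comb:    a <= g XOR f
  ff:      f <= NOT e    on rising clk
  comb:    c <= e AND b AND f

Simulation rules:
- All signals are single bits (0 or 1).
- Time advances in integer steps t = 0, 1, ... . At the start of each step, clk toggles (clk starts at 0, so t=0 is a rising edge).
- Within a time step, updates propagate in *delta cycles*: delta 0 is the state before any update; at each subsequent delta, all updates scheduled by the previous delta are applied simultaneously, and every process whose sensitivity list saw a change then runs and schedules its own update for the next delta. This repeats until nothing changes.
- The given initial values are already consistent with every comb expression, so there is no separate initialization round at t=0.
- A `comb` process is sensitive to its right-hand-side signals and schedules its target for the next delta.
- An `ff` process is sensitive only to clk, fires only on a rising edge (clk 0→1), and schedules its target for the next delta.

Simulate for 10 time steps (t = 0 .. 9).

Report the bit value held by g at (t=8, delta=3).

t=0 Δ0: d=0 g=0 clk=0 f=0 c=0 a=0 e=1 b=1
  Δ1: clk:0→1
  Δ2: d:0→1
  Δ3: g:0→1
  Δ4: a:0→1
  (4Δ to stable)
t=1 Δ0: d=1 g=1 clk=1 f=0 c=0 a=1 e=1 b=1
  Δ1: clk:1→0
  (1Δ to stable)
t=2 Δ0: d=1 g=1 clk=0 f=0 c=0 a=1 e=1 b=1
  Δ1: clk:0→1
  Δ2: d:1→0
  Δ3: g:1→0
  Δ4: a:1→0
  (4Δ to stable)
t=3 Δ0: d=0 g=0 clk=1 f=0 c=0 a=0 e=1 b=1
  Δ1: clk:1→0
  (1Δ to stable)
t=4 Δ0: d=0 g=0 clk=0 f=0 c=0 a=0 e=1 b=1
  Δ1: clk:0→1
  Δ2: d:0→1
  Δ3: g:0→1
  Δ4: a:0→1
  (4Δ to stable)
t=5 Δ0: d=1 g=1 clk=1 f=0 c=0 a=1 e=1 b=1
  Δ1: clk:1→0
  (1Δ to stable)
t=6 Δ0: d=1 g=1 clk=0 f=0 c=0 a=1 e=1 b=1
  Δ1: clk:0→1
  Δ2: d:1→0
  Δ3: g:1→0
  Δ4: a:1→0
  (4Δ to stable)
t=7 Δ0: d=0 g=0 clk=1 f=0 c=0 a=0 e=1 b=1
  Δ1: clk:1→0
  (1Δ to stable)
t=8 Δ0: d=0 g=0 clk=0 f=0 c=0 a=0 e=1 b=1
  Δ1: clk:0→1
  Δ2: d:0→1
  Δ3: g:0→1
  Δ4: a:0→1
  (4Δ to stable)
t=9 Δ0: d=1 g=1 clk=1 f=0 c=0 a=1 e=1 b=1
  Δ1: clk:1→0
  (1Δ to stable)

1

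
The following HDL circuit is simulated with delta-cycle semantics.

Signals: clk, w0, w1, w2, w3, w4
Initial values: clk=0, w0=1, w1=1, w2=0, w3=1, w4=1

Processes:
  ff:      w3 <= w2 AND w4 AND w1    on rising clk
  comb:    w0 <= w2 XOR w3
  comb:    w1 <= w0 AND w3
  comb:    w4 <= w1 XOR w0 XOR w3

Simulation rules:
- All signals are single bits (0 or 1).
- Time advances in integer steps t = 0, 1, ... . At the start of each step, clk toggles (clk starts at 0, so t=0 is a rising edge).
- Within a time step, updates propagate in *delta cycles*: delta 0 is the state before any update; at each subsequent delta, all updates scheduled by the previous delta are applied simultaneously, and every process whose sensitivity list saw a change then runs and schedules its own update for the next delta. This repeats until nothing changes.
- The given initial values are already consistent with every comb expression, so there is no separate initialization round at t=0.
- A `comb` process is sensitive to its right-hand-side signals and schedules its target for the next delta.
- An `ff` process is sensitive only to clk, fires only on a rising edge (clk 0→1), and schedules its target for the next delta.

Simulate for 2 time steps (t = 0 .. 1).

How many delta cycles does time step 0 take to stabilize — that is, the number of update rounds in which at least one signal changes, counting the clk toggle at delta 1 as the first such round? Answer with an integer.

3

[bits: clk,w4,w0,w1,w3,w2]
t=0: Δ0=011110 Δ1=111110 Δ2=111100 Δ3=100000 | 3Δ
t=1: Δ0=100000 Δ1=000000 | 1Δ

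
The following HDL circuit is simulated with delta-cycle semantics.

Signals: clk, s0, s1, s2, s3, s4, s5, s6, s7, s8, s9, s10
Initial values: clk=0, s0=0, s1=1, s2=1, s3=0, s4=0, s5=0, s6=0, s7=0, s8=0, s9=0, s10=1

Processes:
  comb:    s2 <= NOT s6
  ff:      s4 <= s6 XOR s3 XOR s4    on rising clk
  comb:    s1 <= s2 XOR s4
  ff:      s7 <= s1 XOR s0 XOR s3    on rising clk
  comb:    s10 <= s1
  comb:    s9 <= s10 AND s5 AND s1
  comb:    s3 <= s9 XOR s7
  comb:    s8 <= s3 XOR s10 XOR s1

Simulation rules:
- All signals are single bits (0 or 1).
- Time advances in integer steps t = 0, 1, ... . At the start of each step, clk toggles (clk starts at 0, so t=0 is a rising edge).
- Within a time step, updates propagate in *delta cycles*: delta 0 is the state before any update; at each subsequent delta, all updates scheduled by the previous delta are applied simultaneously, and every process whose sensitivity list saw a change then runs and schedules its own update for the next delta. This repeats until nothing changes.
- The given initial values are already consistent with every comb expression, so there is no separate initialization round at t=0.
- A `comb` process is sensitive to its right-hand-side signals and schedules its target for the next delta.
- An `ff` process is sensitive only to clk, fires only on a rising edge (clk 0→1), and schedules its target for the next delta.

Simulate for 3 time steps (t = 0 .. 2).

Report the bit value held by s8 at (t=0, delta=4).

1

t0.Δ0 s8=0 s6=0 s7=0 s0=0 s3=0 s10=1 s9=0 s4=0 s5=0 s1=1 clk=0 s2=1
t0.Δ1 s8=0 s6=0 s7=0 s0=0 s3=0 s10=1 s9=0 s4=0 s5=0 s1=1 clk=1 s2=1
t0.Δ2 s8=0 s6=0 s7=1 s0=0 s3=0 s10=1 s9=0 s4=0 s5=0 s1=1 clk=1 s2=1
t0.Δ3 s8=0 s6=0 s7=1 s0=0 s3=1 s10=1 s9=0 s4=0 s5=0 s1=1 clk=1 s2=1
t0.Δ4 s8=1 s6=0 s7=1 s0=0 s3=1 s10=1 s9=0 s4=0 s5=0 s1=1 clk=1 s2=1
t1.Δ0 s8=1 s6=0 s7=1 s0=0 s3=1 s10=1 s9=0 s4=0 s5=0 s1=1 clk=1 s2=1
t1.Δ1 s8=1 s6=0 s7=1 s0=0 s3=1 s10=1 s9=0 s4=0 s5=0 s1=1 clk=0 s2=1
t2.Δ0 s8=1 s6=0 s7=1 s0=0 s3=1 s10=1 s9=0 s4=0 s5=0 s1=1 clk=0 s2=1
t2.Δ1 s8=1 s6=0 s7=1 s0=0 s3=1 s10=1 s9=0 s4=0 s5=0 s1=1 clk=1 s2=1
t2.Δ2 s8=1 s6=0 s7=0 s0=0 s3=1 s10=1 s9=0 s4=1 s5=0 s1=1 clk=1 s2=1
t2.Δ3 s8=1 s6=0 s7=0 s0=0 s3=0 s10=1 s9=0 s4=1 s5=0 s1=0 clk=1 s2=1
t2.Δ4 s8=1 s6=0 s7=0 s0=0 s3=0 s10=0 s9=0 s4=1 s5=0 s1=0 clk=1 s2=1
t2.Δ5 s8=0 s6=0 s7=0 s0=0 s3=0 s10=0 s9=0 s4=1 s5=0 s1=0 clk=1 s2=1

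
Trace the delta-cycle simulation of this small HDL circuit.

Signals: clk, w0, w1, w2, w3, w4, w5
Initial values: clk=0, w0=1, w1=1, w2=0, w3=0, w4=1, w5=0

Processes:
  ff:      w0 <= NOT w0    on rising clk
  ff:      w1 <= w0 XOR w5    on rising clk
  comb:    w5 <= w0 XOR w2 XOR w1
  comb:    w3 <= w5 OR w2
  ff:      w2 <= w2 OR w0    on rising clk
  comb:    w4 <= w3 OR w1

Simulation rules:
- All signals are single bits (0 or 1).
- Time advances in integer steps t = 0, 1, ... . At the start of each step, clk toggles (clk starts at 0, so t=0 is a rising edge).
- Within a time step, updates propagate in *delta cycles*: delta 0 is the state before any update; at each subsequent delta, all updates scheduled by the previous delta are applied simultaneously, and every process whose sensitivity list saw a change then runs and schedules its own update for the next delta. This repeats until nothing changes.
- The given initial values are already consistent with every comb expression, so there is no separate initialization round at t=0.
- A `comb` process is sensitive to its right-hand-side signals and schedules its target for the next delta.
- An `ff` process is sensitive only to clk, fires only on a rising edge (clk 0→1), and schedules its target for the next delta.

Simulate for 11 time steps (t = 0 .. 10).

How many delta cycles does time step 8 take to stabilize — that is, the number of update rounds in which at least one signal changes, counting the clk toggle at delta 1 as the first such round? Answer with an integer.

t0.Δ0 w5=0 w3=0 w2=0 w4=1 w0=1 clk=0 w1=1
t0.Δ1 w5=0 w3=0 w2=0 w4=1 w0=1 clk=1 w1=1
t0.Δ2 w5=0 w3=0 w2=1 w4=1 w0=0 clk=1 w1=1
t0.Δ3 w5=0 w3=1 w2=1 w4=1 w0=0 clk=1 w1=1
t1.Δ0 w5=0 w3=1 w2=1 w4=1 w0=0 clk=1 w1=1
t1.Δ1 w5=0 w3=1 w2=1 w4=1 w0=0 clk=0 w1=1
t2.Δ0 w5=0 w3=1 w2=1 w4=1 w0=0 clk=0 w1=1
t2.Δ1 w5=0 w3=1 w2=1 w4=1 w0=0 clk=1 w1=1
t2.Δ2 w5=0 w3=1 w2=1 w4=1 w0=1 clk=1 w1=0
t3.Δ0 w5=0 w3=1 w2=1 w4=1 w0=1 clk=1 w1=0
t3.Δ1 w5=0 w3=1 w2=1 w4=1 w0=1 clk=0 w1=0
t4.Δ0 w5=0 w3=1 w2=1 w4=1 w0=1 clk=0 w1=0
t4.Δ1 w5=0 w3=1 w2=1 w4=1 w0=1 clk=1 w1=0
t4.Δ2 w5=0 w3=1 w2=1 w4=1 w0=0 clk=1 w1=1
t5.Δ0 w5=0 w3=1 w2=1 w4=1 w0=0 clk=1 w1=1
t5.Δ1 w5=0 w3=1 w2=1 w4=1 w0=0 clk=0 w1=1
t6.Δ0 w5=0 w3=1 w2=1 w4=1 w0=0 clk=0 w1=1
t6.Δ1 w5=0 w3=1 w2=1 w4=1 w0=0 clk=1 w1=1
t6.Δ2 w5=0 w3=1 w2=1 w4=1 w0=1 clk=1 w1=0
t7.Δ0 w5=0 w3=1 w2=1 w4=1 w0=1 clk=1 w1=0
t7.Δ1 w5=0 w3=1 w2=1 w4=1 w0=1 clk=0 w1=0
t8.Δ0 w5=0 w3=1 w2=1 w4=1 w0=1 clk=0 w1=0
t8.Δ1 w5=0 w3=1 w2=1 w4=1 w0=1 clk=1 w1=0
t8.Δ2 w5=0 w3=1 w2=1 w4=1 w0=0 clk=1 w1=1
t9.Δ0 w5=0 w3=1 w2=1 w4=1 w0=0 clk=1 w1=1
t9.Δ1 w5=0 w3=1 w2=1 w4=1 w0=0 clk=0 w1=1
t10.Δ0 w5=0 w3=1 w2=1 w4=1 w0=0 clk=0 w1=1
t10.Δ1 w5=0 w3=1 w2=1 w4=1 w0=0 clk=1 w1=1
t10.Δ2 w5=0 w3=1 w2=1 w4=1 w0=1 clk=1 w1=0

2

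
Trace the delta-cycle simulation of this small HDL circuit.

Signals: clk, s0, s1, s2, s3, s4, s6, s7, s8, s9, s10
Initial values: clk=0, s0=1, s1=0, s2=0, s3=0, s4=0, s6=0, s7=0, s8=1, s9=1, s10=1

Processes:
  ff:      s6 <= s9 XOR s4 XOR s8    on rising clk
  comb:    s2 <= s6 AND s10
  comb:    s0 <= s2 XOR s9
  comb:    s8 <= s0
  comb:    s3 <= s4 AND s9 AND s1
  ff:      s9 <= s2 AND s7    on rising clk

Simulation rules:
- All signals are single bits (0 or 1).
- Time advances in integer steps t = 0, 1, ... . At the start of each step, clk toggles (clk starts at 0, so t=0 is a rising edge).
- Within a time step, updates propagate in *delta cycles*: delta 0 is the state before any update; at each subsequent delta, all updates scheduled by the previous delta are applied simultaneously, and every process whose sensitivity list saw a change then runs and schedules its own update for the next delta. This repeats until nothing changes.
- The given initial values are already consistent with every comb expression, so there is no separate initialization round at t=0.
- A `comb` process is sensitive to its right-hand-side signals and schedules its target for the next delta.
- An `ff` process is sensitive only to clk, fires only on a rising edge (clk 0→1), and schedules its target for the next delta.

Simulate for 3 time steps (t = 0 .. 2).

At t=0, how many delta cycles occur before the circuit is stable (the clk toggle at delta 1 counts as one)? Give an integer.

4

t0.Δ0 s9=1 s4=0 s6=0 s1=0 s3=0 s8=1 s0=1 s10=1 s2=0 s7=0 clk=0
t0.Δ1 s9=1 s4=0 s6=0 s1=0 s3=0 s8=1 s0=1 s10=1 s2=0 s7=0 clk=1
t0.Δ2 s9=0 s4=0 s6=0 s1=0 s3=0 s8=1 s0=1 s10=1 s2=0 s7=0 clk=1
t0.Δ3 s9=0 s4=0 s6=0 s1=0 s3=0 s8=1 s0=0 s10=1 s2=0 s7=0 clk=1
t0.Δ4 s9=0 s4=0 s6=0 s1=0 s3=0 s8=0 s0=0 s10=1 s2=0 s7=0 clk=1
t1.Δ0 s9=0 s4=0 s6=0 s1=0 s3=0 s8=0 s0=0 s10=1 s2=0 s7=0 clk=1
t1.Δ1 s9=0 s4=0 s6=0 s1=0 s3=0 s8=0 s0=0 s10=1 s2=0 s7=0 clk=0
t2.Δ0 s9=0 s4=0 s6=0 s1=0 s3=0 s8=0 s0=0 s10=1 s2=0 s7=0 clk=0
t2.Δ1 s9=0 s4=0 s6=0 s1=0 s3=0 s8=0 s0=0 s10=1 s2=0 s7=0 clk=1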